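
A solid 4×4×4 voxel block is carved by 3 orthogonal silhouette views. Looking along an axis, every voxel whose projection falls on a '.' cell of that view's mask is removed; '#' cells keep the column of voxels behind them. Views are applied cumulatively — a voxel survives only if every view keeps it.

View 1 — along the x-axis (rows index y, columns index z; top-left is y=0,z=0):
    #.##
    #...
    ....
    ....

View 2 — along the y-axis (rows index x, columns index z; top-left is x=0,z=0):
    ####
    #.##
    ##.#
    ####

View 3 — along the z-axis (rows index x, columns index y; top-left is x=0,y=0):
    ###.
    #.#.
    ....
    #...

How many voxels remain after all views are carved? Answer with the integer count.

voxel count = 10

initial block: 4^3 = 64
after view 1 [x-axis, 4 of 16 cells solid] → remaining = 16
after view 2 [y-axis, 14 of 16 cells solid] → remaining = 15
after view 3 [z-axis, 6 of 16 cells solid] → remaining = 10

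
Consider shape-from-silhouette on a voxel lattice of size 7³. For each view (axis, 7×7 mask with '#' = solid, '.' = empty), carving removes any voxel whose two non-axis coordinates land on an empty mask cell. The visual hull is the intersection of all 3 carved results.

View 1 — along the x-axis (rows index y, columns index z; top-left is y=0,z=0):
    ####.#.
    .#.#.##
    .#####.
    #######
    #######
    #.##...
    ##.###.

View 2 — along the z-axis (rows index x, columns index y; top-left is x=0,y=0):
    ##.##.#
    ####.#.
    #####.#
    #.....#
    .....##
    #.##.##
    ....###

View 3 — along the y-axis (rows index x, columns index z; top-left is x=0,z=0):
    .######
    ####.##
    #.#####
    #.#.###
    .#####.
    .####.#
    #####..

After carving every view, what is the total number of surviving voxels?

remaining voxels: 114

before carving: 343 voxels (7×7×7)
step 1: project along x, AND mask (36/49) → |grid| = 252
step 2: project along z, AND mask (28/49) → |grid| = 143
step 3: project along y, AND mask (38/49) → |grid| = 114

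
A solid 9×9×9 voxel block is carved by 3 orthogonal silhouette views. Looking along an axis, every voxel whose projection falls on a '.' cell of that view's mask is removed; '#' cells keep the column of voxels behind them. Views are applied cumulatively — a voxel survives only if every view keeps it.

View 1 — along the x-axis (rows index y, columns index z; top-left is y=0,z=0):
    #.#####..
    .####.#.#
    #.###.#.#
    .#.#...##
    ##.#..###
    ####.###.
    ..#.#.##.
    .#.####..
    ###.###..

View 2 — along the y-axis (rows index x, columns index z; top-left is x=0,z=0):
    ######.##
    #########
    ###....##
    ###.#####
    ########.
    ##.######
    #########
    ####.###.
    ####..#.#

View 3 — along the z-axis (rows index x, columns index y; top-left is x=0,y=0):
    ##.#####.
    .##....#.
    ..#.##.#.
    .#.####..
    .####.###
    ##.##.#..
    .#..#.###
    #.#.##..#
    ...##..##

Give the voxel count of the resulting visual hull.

208 voxels

full grid |V| = 729
  1. axis=0 (YZ plane), |mask|=50  ⇒  voxels=450
  2. axis=1 (XZ plane), |mask|=68  ⇒  voxels=376
  3. axis=2 (XY plane), |mask|=45  ⇒  voxels=208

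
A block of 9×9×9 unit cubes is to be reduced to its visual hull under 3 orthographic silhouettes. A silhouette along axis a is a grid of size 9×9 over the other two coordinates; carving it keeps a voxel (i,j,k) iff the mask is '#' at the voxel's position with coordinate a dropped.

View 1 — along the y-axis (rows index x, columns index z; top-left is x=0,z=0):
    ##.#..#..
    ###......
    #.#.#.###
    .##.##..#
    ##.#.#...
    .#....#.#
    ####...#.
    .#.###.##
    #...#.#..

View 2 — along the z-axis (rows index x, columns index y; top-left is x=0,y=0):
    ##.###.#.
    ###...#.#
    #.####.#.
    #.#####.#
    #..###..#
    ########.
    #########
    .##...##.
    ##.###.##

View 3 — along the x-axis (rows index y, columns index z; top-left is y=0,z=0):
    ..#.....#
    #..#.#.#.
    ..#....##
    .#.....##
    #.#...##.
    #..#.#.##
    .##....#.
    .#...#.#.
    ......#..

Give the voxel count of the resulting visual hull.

voxel count = 86

initial block: 9^3 = 729
  1. axis=1 (XZ plane), |mask|=39  ⇒  voxels=351
  2. axis=2 (XY plane), |mask|=57  ⇒  voxels=244
  3. axis=0 (YZ plane), |mask|=28  ⇒  voxels=86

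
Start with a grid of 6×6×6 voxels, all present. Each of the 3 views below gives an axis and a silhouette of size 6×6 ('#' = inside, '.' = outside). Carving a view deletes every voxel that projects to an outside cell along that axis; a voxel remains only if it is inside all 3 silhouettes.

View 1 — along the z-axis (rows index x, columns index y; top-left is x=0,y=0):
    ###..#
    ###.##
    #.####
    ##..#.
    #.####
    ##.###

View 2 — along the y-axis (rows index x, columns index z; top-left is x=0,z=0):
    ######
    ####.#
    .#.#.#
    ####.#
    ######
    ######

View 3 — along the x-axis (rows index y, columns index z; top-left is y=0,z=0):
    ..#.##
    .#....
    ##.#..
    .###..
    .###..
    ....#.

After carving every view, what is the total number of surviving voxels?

voxel count = 54

before carving: 216 voxels (6×6×6)
carve view 1 (along z, XY-mask fill 27/36): 162 voxels remain
carve view 2 (along y, XZ-mask fill 31/36): 139 voxels remain
carve view 3 (along x, YZ-mask fill 14/36): 54 voxels remain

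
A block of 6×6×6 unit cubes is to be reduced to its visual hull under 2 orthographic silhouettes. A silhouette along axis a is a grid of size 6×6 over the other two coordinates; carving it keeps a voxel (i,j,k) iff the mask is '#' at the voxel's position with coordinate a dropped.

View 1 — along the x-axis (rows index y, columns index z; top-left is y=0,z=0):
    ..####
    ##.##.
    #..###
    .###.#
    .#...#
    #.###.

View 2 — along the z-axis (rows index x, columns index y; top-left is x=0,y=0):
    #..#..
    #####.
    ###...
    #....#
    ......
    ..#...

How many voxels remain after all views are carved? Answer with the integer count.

50 voxels

full grid |V| = 216
step 1: project along x, AND mask (22/36) → |grid| = 132
step 2: project along z, AND mask (13/36) → |grid| = 50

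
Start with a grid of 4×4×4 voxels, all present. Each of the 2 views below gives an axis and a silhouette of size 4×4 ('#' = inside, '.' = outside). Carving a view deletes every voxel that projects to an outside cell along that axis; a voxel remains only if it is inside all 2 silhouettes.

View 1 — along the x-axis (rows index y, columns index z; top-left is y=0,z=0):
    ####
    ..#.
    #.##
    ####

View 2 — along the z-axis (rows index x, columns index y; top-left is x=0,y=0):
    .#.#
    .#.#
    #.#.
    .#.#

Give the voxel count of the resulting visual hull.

22 voxels

start: 4×4×4 = 64 voxels
step 1: project along x, AND mask (12/16) → |grid| = 48
step 2: project along z, AND mask (8/16) → |grid| = 22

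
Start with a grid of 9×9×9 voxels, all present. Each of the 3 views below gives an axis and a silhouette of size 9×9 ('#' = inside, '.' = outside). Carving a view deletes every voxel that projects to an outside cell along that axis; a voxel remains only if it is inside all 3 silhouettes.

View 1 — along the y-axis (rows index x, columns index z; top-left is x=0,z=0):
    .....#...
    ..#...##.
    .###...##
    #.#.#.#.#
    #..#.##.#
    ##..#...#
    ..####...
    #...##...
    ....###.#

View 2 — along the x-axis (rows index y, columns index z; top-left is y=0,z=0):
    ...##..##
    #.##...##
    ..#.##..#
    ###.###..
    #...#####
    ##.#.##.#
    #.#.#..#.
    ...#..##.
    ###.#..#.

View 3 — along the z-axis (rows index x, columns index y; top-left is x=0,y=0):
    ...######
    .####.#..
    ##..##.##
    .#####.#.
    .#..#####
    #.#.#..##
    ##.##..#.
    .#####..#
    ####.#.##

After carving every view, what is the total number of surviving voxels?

voxel count = 110

start: 9×9×9 = 729 voxels
carve view 1 (along y, XZ-mask fill 34/81): 306 voxels remain
carve view 2 (along x, YZ-mask fill 43/81): 165 voxels remain
carve view 3 (along z, XY-mask fill 52/81): 110 voxels remain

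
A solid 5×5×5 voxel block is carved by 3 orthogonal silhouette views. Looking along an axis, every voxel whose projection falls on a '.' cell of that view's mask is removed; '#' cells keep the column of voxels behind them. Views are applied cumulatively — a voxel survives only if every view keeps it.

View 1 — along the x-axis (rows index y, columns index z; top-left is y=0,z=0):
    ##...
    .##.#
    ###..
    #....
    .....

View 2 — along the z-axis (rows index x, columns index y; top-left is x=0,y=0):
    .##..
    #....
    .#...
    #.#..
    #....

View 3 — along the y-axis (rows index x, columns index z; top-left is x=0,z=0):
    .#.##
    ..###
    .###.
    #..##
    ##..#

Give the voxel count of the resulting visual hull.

remaining voxels: 9

before carving: 125 voxels (5×5×5)
step 1: project along x, AND mask (9/25) → |grid| = 45
step 2: project along z, AND mask (7/25) → |grid| = 18
step 3: project along y, AND mask (15/25) → |grid| = 9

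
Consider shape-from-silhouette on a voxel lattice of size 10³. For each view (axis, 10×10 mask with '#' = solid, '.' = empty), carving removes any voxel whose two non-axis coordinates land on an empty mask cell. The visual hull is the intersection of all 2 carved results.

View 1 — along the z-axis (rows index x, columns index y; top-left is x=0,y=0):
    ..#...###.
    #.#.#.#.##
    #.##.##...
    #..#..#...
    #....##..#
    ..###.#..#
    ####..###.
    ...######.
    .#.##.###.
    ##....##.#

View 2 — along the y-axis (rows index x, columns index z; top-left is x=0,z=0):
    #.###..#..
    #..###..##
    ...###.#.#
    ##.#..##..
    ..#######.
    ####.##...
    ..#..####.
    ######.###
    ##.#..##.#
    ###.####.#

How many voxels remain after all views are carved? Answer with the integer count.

319 voxels

full grid |V| = 1000
  1. axis=2 (XY plane), |mask|=51  ⇒  voxels=510
  2. axis=1 (XZ plane), |mask|=62  ⇒  voxels=319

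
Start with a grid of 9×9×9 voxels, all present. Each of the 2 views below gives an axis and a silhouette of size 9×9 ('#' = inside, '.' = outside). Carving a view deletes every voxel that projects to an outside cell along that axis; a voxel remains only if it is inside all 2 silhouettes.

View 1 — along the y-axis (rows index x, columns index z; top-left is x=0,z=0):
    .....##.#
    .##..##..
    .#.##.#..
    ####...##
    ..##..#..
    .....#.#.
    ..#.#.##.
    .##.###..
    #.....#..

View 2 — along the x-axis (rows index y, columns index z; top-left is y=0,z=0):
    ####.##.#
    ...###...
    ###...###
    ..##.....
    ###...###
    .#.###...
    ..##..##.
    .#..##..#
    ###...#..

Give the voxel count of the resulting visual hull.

voxel count = 154

full grid |V| = 729
carve view 1 (along y, XZ-mask fill 33/81): 297 voxels remain
carve view 2 (along x, YZ-mask fill 40/81): 154 voxels remain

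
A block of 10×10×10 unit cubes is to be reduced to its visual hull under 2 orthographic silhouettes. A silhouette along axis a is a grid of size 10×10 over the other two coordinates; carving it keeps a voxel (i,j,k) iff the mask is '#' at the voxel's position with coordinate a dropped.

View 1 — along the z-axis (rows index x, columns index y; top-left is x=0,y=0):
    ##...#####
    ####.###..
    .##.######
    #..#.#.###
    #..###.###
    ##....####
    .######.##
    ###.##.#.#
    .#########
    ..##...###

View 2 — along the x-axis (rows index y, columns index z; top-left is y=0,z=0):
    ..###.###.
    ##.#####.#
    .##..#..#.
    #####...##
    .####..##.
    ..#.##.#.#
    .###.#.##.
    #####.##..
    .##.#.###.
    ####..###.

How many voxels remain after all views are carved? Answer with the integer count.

438 voxels

full grid |V| = 1000
after view 1 [z-axis, 70 of 100 cells solid] → remaining = 700
after view 2 [x-axis, 62 of 100 cells solid] → remaining = 438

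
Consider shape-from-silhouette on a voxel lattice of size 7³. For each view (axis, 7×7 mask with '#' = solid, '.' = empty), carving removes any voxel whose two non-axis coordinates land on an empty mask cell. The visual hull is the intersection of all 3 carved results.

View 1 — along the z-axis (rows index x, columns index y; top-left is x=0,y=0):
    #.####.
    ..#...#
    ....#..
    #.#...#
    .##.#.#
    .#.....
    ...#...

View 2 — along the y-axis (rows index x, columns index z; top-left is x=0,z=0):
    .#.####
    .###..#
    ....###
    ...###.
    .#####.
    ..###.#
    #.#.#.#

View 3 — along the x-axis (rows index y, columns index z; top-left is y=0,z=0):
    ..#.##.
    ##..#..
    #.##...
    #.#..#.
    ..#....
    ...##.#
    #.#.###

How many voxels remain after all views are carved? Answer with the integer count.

start: 7×7×7 = 343 voxels
step 1: project along z, AND mask (17/49) → |grid| = 119
step 2: project along y, AND mask (28/49) → |grid| = 73
step 3: project along x, AND mask (21/49) → |grid| = 27

|visual hull| = 27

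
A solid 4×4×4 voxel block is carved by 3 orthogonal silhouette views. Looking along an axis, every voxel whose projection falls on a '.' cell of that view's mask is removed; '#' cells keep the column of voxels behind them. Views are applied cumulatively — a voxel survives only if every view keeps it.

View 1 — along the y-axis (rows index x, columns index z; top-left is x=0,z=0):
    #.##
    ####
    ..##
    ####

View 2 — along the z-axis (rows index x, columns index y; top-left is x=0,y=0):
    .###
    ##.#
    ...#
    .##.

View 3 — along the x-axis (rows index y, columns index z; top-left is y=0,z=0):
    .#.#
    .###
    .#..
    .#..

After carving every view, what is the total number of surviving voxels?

before carving: 64 voxels (4×4×4)
V1 y: intersect with XZ mask (13 set) -- 52 left
V2 z: intersect with XY mask (9 set) -- 31 left
V3 x: intersect with YZ mask (7 set) -- 12 left

voxel count = 12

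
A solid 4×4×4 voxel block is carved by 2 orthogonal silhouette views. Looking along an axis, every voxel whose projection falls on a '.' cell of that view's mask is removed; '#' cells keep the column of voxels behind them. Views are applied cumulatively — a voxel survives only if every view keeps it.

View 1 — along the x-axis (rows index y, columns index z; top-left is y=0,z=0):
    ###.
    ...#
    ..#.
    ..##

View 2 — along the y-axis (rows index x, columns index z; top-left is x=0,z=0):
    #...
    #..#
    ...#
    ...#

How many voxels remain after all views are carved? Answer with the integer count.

|visual hull| = 8

start: 4×4×4 = 64 voxels
after view 1 [x-axis, 7 of 16 cells solid] → remaining = 28
after view 2 [y-axis, 5 of 16 cells solid] → remaining = 8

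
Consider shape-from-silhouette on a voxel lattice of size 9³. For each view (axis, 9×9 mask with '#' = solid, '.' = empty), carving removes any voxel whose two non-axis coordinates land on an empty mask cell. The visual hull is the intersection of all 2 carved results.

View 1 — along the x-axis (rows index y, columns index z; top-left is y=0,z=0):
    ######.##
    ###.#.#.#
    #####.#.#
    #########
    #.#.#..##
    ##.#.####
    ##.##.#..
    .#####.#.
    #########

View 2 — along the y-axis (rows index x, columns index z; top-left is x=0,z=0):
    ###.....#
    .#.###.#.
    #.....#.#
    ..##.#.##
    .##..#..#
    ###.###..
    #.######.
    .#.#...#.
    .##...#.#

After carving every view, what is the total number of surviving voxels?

voxel count = 282

initial block: 9^3 = 729
  1. axis=0 (YZ plane), |mask|=62  ⇒  voxels=558
  2. axis=1 (XZ plane), |mask|=41  ⇒  voxels=282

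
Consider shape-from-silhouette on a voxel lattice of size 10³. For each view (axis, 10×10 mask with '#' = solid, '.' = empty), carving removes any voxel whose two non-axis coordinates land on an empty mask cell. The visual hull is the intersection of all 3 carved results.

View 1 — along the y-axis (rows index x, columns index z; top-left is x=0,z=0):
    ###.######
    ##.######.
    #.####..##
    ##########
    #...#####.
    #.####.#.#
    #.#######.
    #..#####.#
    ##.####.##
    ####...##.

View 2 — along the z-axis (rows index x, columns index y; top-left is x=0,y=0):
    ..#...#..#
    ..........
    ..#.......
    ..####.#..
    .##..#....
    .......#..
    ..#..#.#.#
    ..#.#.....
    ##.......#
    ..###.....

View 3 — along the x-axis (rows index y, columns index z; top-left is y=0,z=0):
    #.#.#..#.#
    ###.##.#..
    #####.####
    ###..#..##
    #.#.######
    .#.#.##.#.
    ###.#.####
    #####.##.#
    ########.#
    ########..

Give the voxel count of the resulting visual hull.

remaining voxels: 146

before carving: 1000 voxels (10×10×10)
step 1: project along y, AND mask (76/100) → |grid| = 760
step 2: project along z, AND mask (25/100) → |grid| = 197
step 3: project along x, AND mask (72/100) → |grid| = 146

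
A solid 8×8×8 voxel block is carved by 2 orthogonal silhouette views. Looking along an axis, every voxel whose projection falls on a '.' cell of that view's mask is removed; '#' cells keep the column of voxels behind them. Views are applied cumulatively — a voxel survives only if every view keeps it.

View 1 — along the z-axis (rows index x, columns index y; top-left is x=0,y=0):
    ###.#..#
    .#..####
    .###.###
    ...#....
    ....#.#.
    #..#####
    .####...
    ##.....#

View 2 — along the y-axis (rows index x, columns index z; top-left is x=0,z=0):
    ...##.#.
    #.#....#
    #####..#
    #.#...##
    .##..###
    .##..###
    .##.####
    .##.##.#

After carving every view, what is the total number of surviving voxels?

start: 8×8×8 = 512 voxels
step 1: project along z, AND mask (32/64) → |grid| = 256
step 2: project along y, AND mask (37/64) → |grid| = 149

voxel count = 149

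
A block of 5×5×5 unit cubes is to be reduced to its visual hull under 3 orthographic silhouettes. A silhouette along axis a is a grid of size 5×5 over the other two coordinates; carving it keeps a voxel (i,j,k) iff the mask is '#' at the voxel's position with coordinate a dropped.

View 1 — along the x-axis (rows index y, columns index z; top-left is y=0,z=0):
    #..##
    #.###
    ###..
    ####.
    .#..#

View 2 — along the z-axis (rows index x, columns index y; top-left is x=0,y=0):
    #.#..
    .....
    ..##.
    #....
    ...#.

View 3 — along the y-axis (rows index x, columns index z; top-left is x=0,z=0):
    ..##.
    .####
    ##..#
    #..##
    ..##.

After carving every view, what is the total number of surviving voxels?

remaining voxels: 11

before carving: 125 voxels (5×5×5)
step 1: project along x, AND mask (16/25) → |grid| = 80
step 2: project along z, AND mask (6/25) → |grid| = 20
step 3: project along y, AND mask (14/25) → |grid| = 11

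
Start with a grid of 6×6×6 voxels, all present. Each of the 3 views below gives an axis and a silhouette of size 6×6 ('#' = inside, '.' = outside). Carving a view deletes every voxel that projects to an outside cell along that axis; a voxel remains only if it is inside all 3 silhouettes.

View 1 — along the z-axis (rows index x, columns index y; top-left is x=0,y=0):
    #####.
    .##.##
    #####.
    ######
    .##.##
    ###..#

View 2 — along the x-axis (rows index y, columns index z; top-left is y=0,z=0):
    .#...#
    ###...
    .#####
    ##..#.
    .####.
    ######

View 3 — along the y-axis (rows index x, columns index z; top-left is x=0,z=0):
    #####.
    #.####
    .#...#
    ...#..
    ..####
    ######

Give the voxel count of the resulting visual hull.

full grid |V| = 216
carve view 1 (along z, XY-mask fill 28/36): 168 voxels remain
carve view 2 (along x, YZ-mask fill 23/36): 109 voxels remain
carve view 3 (along y, XZ-mask fill 23/36): 67 voxels remain

remaining voxels: 67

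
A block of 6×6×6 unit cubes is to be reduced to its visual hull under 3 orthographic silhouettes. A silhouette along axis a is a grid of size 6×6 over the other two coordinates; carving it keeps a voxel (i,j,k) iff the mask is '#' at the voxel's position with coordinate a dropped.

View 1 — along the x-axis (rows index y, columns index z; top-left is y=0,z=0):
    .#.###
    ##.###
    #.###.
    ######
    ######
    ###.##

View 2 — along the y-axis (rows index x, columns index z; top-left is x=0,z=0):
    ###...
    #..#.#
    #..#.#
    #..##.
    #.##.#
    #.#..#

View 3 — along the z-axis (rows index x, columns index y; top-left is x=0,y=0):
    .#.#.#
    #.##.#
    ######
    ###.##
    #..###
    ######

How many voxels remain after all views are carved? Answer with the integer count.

72 voxels

before carving: 216 voxels (6×6×6)
[1] x-view keeps 30 columns → grid now 180
[2] y-view keeps 19 columns → grid now 93
[3] z-view keeps 28 columns → grid now 72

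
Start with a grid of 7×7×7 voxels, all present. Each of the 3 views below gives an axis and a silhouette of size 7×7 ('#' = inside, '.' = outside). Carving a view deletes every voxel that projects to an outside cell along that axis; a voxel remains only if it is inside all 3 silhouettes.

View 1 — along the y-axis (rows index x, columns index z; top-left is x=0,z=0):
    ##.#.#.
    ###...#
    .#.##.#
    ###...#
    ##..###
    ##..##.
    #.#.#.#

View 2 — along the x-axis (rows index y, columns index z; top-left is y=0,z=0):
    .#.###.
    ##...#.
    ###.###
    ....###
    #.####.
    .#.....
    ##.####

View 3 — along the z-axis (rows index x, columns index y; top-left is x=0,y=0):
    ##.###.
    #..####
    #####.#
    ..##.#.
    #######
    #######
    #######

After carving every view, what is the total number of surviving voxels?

|visual hull| = 97

before carving: 343 voxels (7×7×7)
  1. axis=1 (XZ plane), |mask|=29  ⇒  voxels=203
  2. axis=0 (YZ plane), |mask|=28  ⇒  voxels=119
  3. axis=2 (XY plane), |mask|=40  ⇒  voxels=97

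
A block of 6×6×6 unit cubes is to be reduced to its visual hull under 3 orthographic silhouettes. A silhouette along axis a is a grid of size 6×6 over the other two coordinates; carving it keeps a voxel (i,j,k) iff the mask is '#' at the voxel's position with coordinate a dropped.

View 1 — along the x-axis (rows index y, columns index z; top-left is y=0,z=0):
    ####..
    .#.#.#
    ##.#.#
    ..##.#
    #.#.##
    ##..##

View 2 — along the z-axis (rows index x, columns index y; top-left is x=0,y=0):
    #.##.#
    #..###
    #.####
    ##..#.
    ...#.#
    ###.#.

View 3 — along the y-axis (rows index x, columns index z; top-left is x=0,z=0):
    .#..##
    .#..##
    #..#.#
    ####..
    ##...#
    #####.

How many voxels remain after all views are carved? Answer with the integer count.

before carving: 216 voxels (6×6×6)
[1] x-view keeps 22 columns → grid now 132
[2] z-view keeps 22 columns → grid now 82
[3] y-view keeps 21 columns → grid now 49

49 voxels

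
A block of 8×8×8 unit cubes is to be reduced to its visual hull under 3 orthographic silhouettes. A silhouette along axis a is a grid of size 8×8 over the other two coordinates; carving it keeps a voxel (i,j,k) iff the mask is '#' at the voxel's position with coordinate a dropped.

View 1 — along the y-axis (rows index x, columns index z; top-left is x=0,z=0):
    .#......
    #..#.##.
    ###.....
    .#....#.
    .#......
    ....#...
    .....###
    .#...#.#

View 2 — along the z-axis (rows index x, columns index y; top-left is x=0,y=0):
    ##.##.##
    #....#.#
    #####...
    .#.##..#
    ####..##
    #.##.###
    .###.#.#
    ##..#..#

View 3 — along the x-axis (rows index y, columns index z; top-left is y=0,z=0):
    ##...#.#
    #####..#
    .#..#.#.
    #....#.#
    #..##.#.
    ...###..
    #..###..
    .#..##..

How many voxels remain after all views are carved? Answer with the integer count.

40 voxels

full grid |V| = 512
  1. axis=1 (XZ plane), |mask|=18  ⇒  voxels=144
  2. axis=2 (XY plane), |mask|=39  ⇒  voxels=80
  3. axis=0 (YZ plane), |mask|=30  ⇒  voxels=40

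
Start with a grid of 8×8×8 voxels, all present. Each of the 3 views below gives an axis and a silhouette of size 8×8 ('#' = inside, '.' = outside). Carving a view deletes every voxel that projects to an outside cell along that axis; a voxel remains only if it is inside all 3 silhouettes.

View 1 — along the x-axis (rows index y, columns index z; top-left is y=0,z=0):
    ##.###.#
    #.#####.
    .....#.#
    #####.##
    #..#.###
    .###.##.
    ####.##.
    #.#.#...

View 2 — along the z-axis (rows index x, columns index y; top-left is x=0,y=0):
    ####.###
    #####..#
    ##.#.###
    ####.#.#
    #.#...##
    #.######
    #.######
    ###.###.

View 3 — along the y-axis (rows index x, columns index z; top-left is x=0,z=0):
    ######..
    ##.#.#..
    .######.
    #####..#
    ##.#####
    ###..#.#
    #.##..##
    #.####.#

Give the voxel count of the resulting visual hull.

start: 8×8×8 = 512 voxels
after view 1 [x-axis, 40 of 64 cells solid] → remaining = 320
after view 2 [z-axis, 49 of 64 cells solid] → remaining = 241
after view 3 [y-axis, 45 of 64 cells solid] → remaining = 173

|visual hull| = 173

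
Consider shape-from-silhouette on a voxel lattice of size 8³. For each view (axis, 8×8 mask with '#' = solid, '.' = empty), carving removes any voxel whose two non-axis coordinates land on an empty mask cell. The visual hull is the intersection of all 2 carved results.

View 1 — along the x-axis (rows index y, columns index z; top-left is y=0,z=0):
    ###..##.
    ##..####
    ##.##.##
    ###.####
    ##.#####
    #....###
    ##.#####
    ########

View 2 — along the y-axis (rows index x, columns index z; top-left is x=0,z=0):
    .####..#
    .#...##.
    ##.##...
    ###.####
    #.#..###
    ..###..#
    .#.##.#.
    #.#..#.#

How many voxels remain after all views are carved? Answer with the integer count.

start: 8×8×8 = 512 voxels
V1 x: intersect with YZ mask (50 set) -- 400 left
V2 y: intersect with XZ mask (36 set) -- 223 left

|visual hull| = 223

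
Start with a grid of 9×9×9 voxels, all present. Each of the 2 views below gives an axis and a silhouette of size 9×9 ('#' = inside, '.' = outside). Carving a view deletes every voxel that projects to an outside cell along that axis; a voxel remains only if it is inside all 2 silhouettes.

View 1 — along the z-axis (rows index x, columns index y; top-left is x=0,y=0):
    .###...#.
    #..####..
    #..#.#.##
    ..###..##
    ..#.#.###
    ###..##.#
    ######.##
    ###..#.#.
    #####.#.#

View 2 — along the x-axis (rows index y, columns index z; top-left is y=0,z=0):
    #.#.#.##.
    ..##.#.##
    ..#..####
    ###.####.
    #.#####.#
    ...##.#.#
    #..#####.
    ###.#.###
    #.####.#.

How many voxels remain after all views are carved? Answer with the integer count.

289 voxels

full grid |V| = 729
after view 1 [z-axis, 50 of 81 cells solid] → remaining = 450
after view 2 [x-axis, 52 of 81 cells solid] → remaining = 289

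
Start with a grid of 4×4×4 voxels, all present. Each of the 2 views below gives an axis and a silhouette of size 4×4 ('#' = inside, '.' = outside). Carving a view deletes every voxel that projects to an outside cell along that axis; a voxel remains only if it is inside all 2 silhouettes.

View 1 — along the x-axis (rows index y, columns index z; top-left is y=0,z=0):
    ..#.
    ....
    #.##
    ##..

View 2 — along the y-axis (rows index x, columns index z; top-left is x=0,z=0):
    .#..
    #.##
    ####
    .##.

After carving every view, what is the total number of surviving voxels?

remaining voxels: 15

before carving: 64 voxels (4×4×4)
step 1: project along x, AND mask (6/16) → |grid| = 24
step 2: project along y, AND mask (10/16) → |grid| = 15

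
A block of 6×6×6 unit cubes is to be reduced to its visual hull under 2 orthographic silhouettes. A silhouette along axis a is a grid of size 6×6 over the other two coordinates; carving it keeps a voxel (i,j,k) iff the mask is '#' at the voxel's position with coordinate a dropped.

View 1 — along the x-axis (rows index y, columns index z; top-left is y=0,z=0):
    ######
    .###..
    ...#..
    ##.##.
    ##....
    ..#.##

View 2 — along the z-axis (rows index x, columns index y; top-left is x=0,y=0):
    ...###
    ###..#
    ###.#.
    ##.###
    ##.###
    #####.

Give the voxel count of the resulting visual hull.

voxel count = 86

full grid |V| = 216
V1 x: intersect with YZ mask (19 set) -- 114 left
V2 z: intersect with XY mask (26 set) -- 86 left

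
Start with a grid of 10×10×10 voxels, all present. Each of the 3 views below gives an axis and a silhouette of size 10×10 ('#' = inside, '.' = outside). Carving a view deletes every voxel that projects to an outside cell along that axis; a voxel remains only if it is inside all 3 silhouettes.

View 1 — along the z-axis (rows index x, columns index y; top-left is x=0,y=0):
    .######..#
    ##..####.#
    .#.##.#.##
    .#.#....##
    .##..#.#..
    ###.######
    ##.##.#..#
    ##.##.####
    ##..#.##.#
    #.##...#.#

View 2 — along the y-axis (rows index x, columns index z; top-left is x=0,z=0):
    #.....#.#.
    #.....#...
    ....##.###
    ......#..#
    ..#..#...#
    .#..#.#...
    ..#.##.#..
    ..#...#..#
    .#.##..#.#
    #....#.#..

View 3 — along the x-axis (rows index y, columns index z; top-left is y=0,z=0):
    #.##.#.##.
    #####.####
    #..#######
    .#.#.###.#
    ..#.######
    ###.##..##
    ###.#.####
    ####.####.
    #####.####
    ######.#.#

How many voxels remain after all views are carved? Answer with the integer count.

voxel count = 158

start: 10×10×10 = 1000 voxels
step 1: project along z, AND mask (62/100) → |grid| = 620
step 2: project along y, AND mask (33/100) → |grid| = 205
step 3: project along x, AND mask (76/100) → |grid| = 158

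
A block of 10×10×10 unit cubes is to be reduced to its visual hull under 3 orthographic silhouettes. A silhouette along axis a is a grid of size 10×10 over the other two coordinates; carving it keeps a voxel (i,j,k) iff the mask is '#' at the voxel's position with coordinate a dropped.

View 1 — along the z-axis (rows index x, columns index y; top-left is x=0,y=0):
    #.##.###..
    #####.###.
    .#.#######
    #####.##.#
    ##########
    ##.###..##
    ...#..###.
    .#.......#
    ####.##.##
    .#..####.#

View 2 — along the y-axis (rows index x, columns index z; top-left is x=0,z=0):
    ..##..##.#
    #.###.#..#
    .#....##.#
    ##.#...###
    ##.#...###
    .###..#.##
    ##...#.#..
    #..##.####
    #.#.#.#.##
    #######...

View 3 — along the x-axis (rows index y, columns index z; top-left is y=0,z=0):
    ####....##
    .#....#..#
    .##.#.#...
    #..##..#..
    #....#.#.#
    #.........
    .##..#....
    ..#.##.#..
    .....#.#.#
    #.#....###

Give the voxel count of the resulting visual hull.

voxel count = 142

start: 10×10×10 = 1000 voxels
carve view 1 (along z, XY-mask fill 67/100): 670 voxels remain
carve view 2 (along y, XZ-mask fill 57/100): 380 voxels remain
carve view 3 (along x, YZ-mask fill 37/100): 142 voxels remain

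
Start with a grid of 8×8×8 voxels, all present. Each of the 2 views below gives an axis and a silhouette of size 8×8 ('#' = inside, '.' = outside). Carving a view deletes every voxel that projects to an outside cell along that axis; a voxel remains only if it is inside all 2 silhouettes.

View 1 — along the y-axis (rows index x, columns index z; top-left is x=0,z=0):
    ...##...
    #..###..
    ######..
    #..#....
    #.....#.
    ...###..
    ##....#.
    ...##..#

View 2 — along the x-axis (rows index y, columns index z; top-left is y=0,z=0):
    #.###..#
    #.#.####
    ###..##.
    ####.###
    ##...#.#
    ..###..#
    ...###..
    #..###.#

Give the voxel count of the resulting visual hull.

126 voxels

start: 8×8×8 = 512 voxels
step 1: project along y, AND mask (25/64) → |grid| = 200
step 2: project along x, AND mask (39/64) → |grid| = 126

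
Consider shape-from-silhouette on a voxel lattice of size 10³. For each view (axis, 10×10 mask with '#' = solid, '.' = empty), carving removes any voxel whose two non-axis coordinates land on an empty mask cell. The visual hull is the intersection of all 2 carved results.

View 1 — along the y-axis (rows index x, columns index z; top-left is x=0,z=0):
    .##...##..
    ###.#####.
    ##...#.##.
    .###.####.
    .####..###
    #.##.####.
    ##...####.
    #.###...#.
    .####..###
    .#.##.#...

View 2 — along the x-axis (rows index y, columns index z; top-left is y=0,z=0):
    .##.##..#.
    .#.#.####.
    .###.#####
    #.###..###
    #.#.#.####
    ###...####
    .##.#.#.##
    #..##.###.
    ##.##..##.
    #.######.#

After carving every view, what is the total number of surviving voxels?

408 voxels

full grid |V| = 1000
[1] y-view keeps 60 columns → grid now 600
[2] x-view keeps 66 columns → grid now 408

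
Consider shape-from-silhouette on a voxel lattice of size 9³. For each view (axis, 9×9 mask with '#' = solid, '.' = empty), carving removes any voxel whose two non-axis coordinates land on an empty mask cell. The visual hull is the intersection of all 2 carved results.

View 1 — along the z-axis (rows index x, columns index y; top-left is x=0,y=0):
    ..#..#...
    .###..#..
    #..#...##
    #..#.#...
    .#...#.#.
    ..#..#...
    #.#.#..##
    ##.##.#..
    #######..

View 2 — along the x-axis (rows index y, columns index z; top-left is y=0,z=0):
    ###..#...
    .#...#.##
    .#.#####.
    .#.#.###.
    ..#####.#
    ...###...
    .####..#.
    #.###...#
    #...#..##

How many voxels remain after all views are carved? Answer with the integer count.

start: 9×9×9 = 729 voxels
step 1: project along z, AND mask (35/81) → |grid| = 315
step 2: project along x, AND mask (42/81) → |grid| = 162

voxel count = 162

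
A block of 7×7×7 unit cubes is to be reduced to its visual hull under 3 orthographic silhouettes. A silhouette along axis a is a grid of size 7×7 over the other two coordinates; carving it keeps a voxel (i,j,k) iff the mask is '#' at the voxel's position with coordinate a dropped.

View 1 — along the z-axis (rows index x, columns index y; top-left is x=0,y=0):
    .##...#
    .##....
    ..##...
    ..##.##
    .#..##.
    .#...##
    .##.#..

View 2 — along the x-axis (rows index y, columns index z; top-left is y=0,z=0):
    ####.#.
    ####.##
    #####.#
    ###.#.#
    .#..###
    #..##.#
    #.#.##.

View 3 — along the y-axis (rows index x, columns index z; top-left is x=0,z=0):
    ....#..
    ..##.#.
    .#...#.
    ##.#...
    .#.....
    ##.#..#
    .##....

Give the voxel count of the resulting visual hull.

initial block: 7^3 = 343
step 1: project along z, AND mask (20/49) → |grid| = 140
step 2: project along x, AND mask (34/49) → |grid| = 102
step 3: project along y, AND mask (16/49) → |grid| = 32

32 voxels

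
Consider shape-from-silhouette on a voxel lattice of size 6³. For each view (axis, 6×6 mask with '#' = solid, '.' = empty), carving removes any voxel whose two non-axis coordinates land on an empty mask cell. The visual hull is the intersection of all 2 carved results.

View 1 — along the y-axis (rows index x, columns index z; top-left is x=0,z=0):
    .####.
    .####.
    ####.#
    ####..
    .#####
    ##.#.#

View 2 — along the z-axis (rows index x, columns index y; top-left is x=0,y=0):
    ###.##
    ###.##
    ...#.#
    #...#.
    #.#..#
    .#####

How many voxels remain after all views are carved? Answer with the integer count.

initial block: 6^3 = 216
after view 1 [y-axis, 26 of 36 cells solid] → remaining = 156
after view 2 [z-axis, 22 of 36 cells solid] → remaining = 93

93 voxels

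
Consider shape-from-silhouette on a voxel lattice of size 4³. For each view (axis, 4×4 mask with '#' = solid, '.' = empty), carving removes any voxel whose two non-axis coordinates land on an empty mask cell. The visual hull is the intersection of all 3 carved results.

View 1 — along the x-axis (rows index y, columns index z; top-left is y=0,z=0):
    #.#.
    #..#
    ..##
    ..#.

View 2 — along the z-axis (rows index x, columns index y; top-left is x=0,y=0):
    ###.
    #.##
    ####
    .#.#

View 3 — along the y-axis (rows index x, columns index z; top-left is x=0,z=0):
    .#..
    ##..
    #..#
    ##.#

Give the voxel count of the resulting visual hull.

|visual hull| = 7

full grid |V| = 64
V1 x: intersect with YZ mask (7 set) -- 28 left
V2 z: intersect with XY mask (12 set) -- 21 left
V3 y: intersect with XZ mask (8 set) -- 7 left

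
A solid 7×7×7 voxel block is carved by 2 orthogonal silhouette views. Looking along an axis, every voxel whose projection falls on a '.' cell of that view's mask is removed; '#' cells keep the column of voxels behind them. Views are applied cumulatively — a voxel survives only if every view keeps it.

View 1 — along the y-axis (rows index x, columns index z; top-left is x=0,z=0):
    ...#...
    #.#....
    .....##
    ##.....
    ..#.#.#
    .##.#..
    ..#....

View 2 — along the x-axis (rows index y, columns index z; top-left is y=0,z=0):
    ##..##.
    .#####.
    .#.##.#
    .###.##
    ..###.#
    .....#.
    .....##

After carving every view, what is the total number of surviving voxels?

|visual hull| = 47

full grid |V| = 343
after view 1 [y-axis, 14 of 49 cells solid] → remaining = 98
after view 2 [x-axis, 25 of 49 cells solid] → remaining = 47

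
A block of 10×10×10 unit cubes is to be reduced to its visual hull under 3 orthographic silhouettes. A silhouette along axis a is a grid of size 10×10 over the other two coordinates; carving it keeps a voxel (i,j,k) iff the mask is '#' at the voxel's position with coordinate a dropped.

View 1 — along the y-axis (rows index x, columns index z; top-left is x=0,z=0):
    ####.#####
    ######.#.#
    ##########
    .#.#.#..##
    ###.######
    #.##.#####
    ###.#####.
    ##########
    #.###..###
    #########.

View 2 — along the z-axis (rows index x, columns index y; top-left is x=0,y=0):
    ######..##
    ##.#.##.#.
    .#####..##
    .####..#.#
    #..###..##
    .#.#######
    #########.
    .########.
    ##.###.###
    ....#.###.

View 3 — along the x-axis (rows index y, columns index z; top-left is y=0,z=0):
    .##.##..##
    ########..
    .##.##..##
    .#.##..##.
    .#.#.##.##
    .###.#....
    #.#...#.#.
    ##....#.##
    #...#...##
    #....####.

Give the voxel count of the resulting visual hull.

remaining voxels: 307

full grid |V| = 1000
V1 y: intersect with XZ mask (83 set) -- 830 left
V2 z: intersect with XY mask (70 set) -- 582 left
V3 x: intersect with YZ mask (53 set) -- 307 left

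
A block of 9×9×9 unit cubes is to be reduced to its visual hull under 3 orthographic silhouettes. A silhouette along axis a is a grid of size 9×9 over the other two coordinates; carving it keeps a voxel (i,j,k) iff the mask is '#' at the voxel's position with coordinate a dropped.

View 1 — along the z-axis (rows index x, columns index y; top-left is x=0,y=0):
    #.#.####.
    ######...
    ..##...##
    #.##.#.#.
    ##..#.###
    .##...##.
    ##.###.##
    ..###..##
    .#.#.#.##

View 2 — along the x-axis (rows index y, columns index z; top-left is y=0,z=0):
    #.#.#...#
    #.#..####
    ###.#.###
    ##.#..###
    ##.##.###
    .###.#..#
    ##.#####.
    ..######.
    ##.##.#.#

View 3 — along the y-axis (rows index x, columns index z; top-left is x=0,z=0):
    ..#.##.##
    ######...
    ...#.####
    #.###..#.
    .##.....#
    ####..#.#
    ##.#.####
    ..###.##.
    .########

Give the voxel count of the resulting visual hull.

remaining voxels: 174

before carving: 729 voxels (9×9×9)
[1] z-view keeps 48 columns → grid now 432
[2] x-view keeps 54 columns → grid now 287
[3] y-view keeps 50 columns → grid now 174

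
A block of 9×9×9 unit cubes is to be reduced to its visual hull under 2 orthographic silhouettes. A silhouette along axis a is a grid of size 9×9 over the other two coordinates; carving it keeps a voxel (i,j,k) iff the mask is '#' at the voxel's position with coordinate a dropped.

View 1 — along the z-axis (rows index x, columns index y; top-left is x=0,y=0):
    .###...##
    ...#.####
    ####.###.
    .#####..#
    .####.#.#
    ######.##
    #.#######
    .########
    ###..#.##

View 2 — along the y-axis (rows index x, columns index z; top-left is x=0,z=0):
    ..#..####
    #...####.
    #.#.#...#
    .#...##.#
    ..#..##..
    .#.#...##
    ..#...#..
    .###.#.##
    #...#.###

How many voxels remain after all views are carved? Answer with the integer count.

|visual hull| = 246

start: 9×9×9 = 729 voxels
  1. axis=2 (XY plane), |mask|=59  ⇒  voxels=531
  2. axis=1 (XZ plane), |mask|=38  ⇒  voxels=246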